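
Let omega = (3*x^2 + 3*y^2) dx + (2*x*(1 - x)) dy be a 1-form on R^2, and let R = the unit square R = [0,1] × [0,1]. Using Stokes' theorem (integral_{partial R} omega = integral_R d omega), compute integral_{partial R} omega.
integral_(partial R) omega = -3

Stokes: integral_partial_R omega = integral_R d omega with d omega = (∂Q/∂x - ∂P/∂y) dx ∧ dy.
  ∂Q/∂x = 2 - 4*x
  ∂P/∂y = 6*y
  integrand = ∂Q/∂x - ∂P/∂y = -4*x - 6*y + 2.
Integrating over R: integral_0^1 integral_0^1 (-4*x - 6*y + 2) dx dy = -3.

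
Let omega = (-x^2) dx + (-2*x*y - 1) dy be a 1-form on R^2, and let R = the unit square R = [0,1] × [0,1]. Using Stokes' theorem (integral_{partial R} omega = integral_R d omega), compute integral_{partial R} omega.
integral_(partial R) omega = -1

Stokes: integral_partial_R omega = integral_R d omega with d omega = (∂Q/∂x - ∂P/∂y) dx ∧ dy.
  ∂Q/∂x = -2*y
  ∂P/∂y = 0
  integrand = ∂Q/∂x - ∂P/∂y = -2*y.
Integrating over R: integral_0^1 integral_0^1 (-2*y) dx dy = -1.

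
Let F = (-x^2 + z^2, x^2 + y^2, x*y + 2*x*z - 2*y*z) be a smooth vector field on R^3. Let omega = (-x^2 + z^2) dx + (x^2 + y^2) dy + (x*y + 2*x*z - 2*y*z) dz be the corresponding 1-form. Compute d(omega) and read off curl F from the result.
d(omega) = (x - 2*z) dy ∧ dz + (-y) dz ∧ dx + (2*x) dx ∧ dy; curl F = (x - 2*z, -y, 2*x)

d omega = sum_{i<j} (∂f_j/∂x_i - ∂f_i/∂x_j) dx_i ∧ dx_j. Under the identification (dy ∧ dz, dz ∧ dx, dx ∧ dy) ↔ (e_x, e_y, e_z), the coefficients are exactly the components of curl F. Compute:
  ∂R/∂y - ∂Q/∂z = (x - 2*z) - (0) = x - 2*z
  ∂P/∂z - ∂R/∂x = (2*z) - (y + 2*z) = -y
  ∂Q/∂x - ∂P/∂y = (2*x) - (0) = 2*x.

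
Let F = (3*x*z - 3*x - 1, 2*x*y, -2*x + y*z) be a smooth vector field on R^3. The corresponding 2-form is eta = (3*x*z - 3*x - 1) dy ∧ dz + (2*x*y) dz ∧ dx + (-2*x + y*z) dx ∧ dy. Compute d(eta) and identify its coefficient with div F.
d(eta) = (2*x + y + 3*z - 3) dx ∧ dy ∧ dz; div F = 2*x + y + 3*z - 3

For a 2-form in R^3 of the form above, applying d gives a 3-form with coefficient ∂P/∂x + ∂Q/∂y + ∂R/∂z:
  ∂P/∂x = 3*z - 3
  ∂Q/∂y = 2*x
  ∂R/∂z = y
Sum = 2*x + y + 3*z - 3, which is exactly div F.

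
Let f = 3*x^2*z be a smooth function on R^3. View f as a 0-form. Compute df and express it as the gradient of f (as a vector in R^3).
df = (6*x*z) dx + (0) dy + (3*x^2) dz; grad f = (6*x*z, 0, 3*x^2)

For a 0-form f, d f = (∂f/∂x) dx + (∂f/∂y) dy + (∂f/∂z) dz. The components of the vector representation are exactly the entries of grad f in Cartesian coordinates:
  ∂f/∂x = 6*x*z
  ∂f/∂y = 0
  ∂f/∂z = 3*x^2.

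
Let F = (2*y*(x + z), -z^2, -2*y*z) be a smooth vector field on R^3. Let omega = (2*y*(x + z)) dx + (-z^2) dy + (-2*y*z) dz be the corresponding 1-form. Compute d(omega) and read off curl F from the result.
d(omega) = (0) dy ∧ dz + (2*y) dz ∧ dx + (-2*x - 2*z) dx ∧ dy; curl F = (0, 2*y, -2*x - 2*z)

d omega = sum_{i<j} (∂f_j/∂x_i - ∂f_i/∂x_j) dx_i ∧ dx_j. Under the identification (dy ∧ dz, dz ∧ dx, dx ∧ dy) ↔ (e_x, e_y, e_z), the coefficients are exactly the components of curl F. Compute:
  ∂R/∂y - ∂Q/∂z = (-2*z) - (-2*z) = 0
  ∂P/∂z - ∂R/∂x = (2*y) - (0) = 2*y
  ∂Q/∂x - ∂P/∂y = (0) - (2*x + 2*z) = -2*x - 2*z.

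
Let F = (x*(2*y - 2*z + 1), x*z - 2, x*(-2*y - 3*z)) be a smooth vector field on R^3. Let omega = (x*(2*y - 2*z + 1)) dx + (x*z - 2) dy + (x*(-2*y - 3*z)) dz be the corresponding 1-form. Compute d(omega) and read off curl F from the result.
d(omega) = (-3*x) dy ∧ dz + (-2*x + 2*y + 3*z) dz ∧ dx + (-2*x + z) dx ∧ dy; curl F = (-3*x, -2*x + 2*y + 3*z, -2*x + z)

d omega = sum_{i<j} (∂f_j/∂x_i - ∂f_i/∂x_j) dx_i ∧ dx_j. Under the identification (dy ∧ dz, dz ∧ dx, dx ∧ dy) ↔ (e_x, e_y, e_z), the coefficients are exactly the components of curl F. Compute:
  ∂R/∂y - ∂Q/∂z = (-2*x) - (x) = -3*x
  ∂P/∂z - ∂R/∂x = (-2*x) - (-2*y - 3*z) = -2*x + 2*y + 3*z
  ∂Q/∂x - ∂P/∂y = (z) - (2*x) = -2*x + z.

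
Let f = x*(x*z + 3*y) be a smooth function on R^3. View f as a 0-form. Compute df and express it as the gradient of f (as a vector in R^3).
df = (2*x*z + 3*y) dx + (3*x) dy + (x^2) dz; grad f = (2*x*z + 3*y, 3*x, x^2)

For a 0-form f, d f = (∂f/∂x) dx + (∂f/∂y) dy + (∂f/∂z) dz. The components of the vector representation are exactly the entries of grad f in Cartesian coordinates:
  ∂f/∂x = 2*x*z + 3*y
  ∂f/∂y = 3*x
  ∂f/∂z = x^2.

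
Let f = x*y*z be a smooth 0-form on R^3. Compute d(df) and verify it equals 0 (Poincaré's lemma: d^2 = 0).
d(df) = 0

Step 1: df = sum_i (∂f/∂x_i) dx_i = (y*z) dx + (x*z) dy + (x*y) dz.
Step 2: Apply d again. Using the 1-form formula, the coefficient of dx ∧ dy in d(df) is ∂^2 f/∂x ∂y - ∂^2 f/∂y ∂x = (z) - (z) = 0 (equality of mixed partials for smooth f).
Similarly for dx ∧ dz and dy ∧ dz — all coefficients vanish. So d(df) = 0.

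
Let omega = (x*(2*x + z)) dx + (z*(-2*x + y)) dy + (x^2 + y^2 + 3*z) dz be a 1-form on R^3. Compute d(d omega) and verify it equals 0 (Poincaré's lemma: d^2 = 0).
d(d omega) = 0

Step 1: d omega = sum_{i<j} (∂f_j/∂x_i - ∂f_i/∂x_j) dx_i ∧ dx_j:
  coeff of dx ∧ dy: -2*z
  coeff of dx ∧ dz: x
  coeff of dy ∧ dz: 2*x + y
Step 2: Apply d again to each 2-form coefficient. The only possible 3-form in R^3 is dx ∧ dy ∧ dz, with coefficient
  ∂(coeff of dy∧dz)/∂x - ∂(coeff of dx∧dz)/∂y + ∂(coeff of dx∧dy)/∂z
  = ∂/∂x (2*x + y) - ∂/∂y (x) + ∂/∂z (-2*z).
Each of these terms simplifies to sums of mixed partials that cancel in pairs. The result is 0 (by equality of mixed partials for smooth functions — Schwarz / Clairaut).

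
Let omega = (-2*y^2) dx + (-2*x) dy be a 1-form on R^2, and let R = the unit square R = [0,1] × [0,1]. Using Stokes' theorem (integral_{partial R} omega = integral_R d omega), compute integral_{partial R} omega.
integral_(partial R) omega = 0

Stokes: integral_partial_R omega = integral_R d omega with d omega = (∂Q/∂x - ∂P/∂y) dx ∧ dy.
  ∂Q/∂x = -2
  ∂P/∂y = -4*y
  integrand = ∂Q/∂x - ∂P/∂y = 4*y - 2.
Integrating over R: integral_0^1 integral_0^1 (4*y - 2) dx dy = 0.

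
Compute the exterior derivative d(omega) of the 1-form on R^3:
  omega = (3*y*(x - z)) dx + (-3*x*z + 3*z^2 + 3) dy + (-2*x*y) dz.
d(omega) = (-3*x) dx ∧ dy + (y) dx ∧ dz + (x - 6*z) dy ∧ dz

For a 1-form omega = sum_i f_i dx_i, the exterior derivative is
  d(omega) = sum_{i < j} (∂f_j/∂x_i - ∂f_i/∂x_j) dx_i ∧ dx_j.
  coefficient of dx ∧ dy: ∂f_2/∂x - ∂f_1/∂y = ∂(-3*x*z + 3*z^2 + 3)/∂x - ∂(3*y*(x - z))/∂y = -3*x
  coefficient of dx ∧ dz: ∂f_3/∂x - ∂f_1/∂z = ∂(-2*x*y)/∂x - ∂(3*y*(x - z))/∂z = y
  coefficient of dy ∧ dz: ∂f_3/∂y - ∂f_2/∂z = ∂(-2*x*y)/∂y - ∂(-3*x*z + 3*z^2 + 3)/∂z = x - 6*z
Assembling: d(omega) = (-3*x) dx ∧ dy + (y) dx ∧ dz + (x - 6*z) dy ∧ dz.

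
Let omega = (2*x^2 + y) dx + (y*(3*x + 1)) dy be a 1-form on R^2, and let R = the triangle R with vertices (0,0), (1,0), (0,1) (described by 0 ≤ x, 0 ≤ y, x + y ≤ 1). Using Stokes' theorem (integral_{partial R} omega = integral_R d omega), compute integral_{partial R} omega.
integral_(partial R) omega = 0

Stokes: integral_partial_R omega = integral_R d omega with d omega = (∂Q/∂x - ∂P/∂y) dx ∧ dy.
  ∂Q/∂x = 3*y
  ∂P/∂y = 1
  integrand = ∂Q/∂x - ∂P/∂y = 3*y - 1.
Integrating over R: integral_0^1 integral_0^{1-x} (3*y - 1) dy dx = 0.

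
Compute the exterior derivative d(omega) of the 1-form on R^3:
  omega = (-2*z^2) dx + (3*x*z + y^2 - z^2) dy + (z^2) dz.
d(omega) = (3*z) dx ∧ dy + (4*z) dx ∧ dz + (-3*x + 2*z) dy ∧ dz

For a 1-form omega = sum_i f_i dx_i, the exterior derivative is
  d(omega) = sum_{i < j} (∂f_j/∂x_i - ∂f_i/∂x_j) dx_i ∧ dx_j.
  coefficient of dx ∧ dy: ∂f_2/∂x - ∂f_1/∂y = ∂(3*x*z + y^2 - z^2)/∂x - ∂(-2*z^2)/∂y = 3*z
  coefficient of dx ∧ dz: ∂f_3/∂x - ∂f_1/∂z = ∂(z^2)/∂x - ∂(-2*z^2)/∂z = 4*z
  coefficient of dy ∧ dz: ∂f_3/∂y - ∂f_2/∂z = ∂(z^2)/∂y - ∂(3*x*z + y^2 - z^2)/∂z = -3*x + 2*z
Assembling: d(omega) = (3*z) dx ∧ dy + (4*z) dx ∧ dz + (-3*x + 2*z) dy ∧ dz.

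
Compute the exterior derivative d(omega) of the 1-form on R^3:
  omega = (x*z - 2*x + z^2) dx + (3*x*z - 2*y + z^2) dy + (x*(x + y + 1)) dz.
d(omega) = (3*z) dx ∧ dy + (x + y - 2*z + 1) dx ∧ dz + (-2*x - 2*z) dy ∧ dz

For a 1-form omega = sum_i f_i dx_i, the exterior derivative is
  d(omega) = sum_{i < j} (∂f_j/∂x_i - ∂f_i/∂x_j) dx_i ∧ dx_j.
  coefficient of dx ∧ dy: ∂f_2/∂x - ∂f_1/∂y = ∂(3*x*z - 2*y + z^2)/∂x - ∂(x*z - 2*x + z^2)/∂y = 3*z
  coefficient of dx ∧ dz: ∂f_3/∂x - ∂f_1/∂z = ∂(x*(x + y + 1))/∂x - ∂(x*z - 2*x + z^2)/∂z = x + y - 2*z + 1
  coefficient of dy ∧ dz: ∂f_3/∂y - ∂f_2/∂z = ∂(x*(x + y + 1))/∂y - ∂(3*x*z - 2*y + z^2)/∂z = -2*x - 2*z
Assembling: d(omega) = (3*z) dx ∧ dy + (x + y - 2*z + 1) dx ∧ dz + (-2*x - 2*z) dy ∧ dz.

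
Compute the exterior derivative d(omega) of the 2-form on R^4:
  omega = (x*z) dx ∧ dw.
d(omega) = (-x) dx ∧ dz ∧ dw

For a 2-form omega = sum_{i<j} g_{ij} dx_i ∧ dx_j, the exterior derivative is
  d(omega) = sum_{i<j} d(g_{ij}) ∧ dx_i ∧ dx_j = sum_{i<j, k} (∂g_{ij}/∂x_k) dx_k ∧ dx_i ∧ dx_j.
Expand each term, using dx_k ∧ dx_i ∧ dx_j = sgn(permutation) dx_{(a)} ∧ dx_{(b)} ∧ dx_{(c)} with (a < b < c) sorted:
  d(x*z) includes (∂/∂z)(x*z) dz = (x) dz, which multiplied by dx ∧ dw gives (-x) dx ∧ dz ∧ dw
Collecting like 3-forms: d(omega) = (-x) dx ∧ dz ∧ dw.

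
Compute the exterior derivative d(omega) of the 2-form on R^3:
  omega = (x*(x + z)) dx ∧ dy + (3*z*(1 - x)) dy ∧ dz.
d(omega) = (x - 3*z) dx ∧ dy ∧ dz

For a 2-form omega = sum_{i<j} g_{ij} dx_i ∧ dx_j, the exterior derivative is
  d(omega) = sum_{i<j} d(g_{ij}) ∧ dx_i ∧ dx_j = sum_{i<j, k} (∂g_{ij}/∂x_k) dx_k ∧ dx_i ∧ dx_j.
Expand each term, using dx_k ∧ dx_i ∧ dx_j = sgn(permutation) dx_{(a)} ∧ dx_{(b)} ∧ dx_{(c)} with (a < b < c) sorted:
  d(x*(x + z)) includes (∂/∂z)(x*(x + z)) dz = (x) dz, which multiplied by dx ∧ dy gives (x) dx ∧ dy ∧ dz
  d(3*z*(1 - x)) includes (∂/∂x)(3*z*(1 - x)) dx = (-3*z) dx, which multiplied by dy ∧ dz gives (-3*z) dx ∧ dy ∧ dz
Collecting like 3-forms: d(omega) = (x - 3*z) dx ∧ dy ∧ dz.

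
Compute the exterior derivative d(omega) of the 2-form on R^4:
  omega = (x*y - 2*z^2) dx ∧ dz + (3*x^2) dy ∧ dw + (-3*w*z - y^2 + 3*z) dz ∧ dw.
d(omega) = (-x) dx ∧ dy ∧ dz + (6*x) dx ∧ dy ∧ dw + (-2*y) dy ∧ dz ∧ dw

For a 2-form omega = sum_{i<j} g_{ij} dx_i ∧ dx_j, the exterior derivative is
  d(omega) = sum_{i<j} d(g_{ij}) ∧ dx_i ∧ dx_j = sum_{i<j, k} (∂g_{ij}/∂x_k) dx_k ∧ dx_i ∧ dx_j.
Expand each term, using dx_k ∧ dx_i ∧ dx_j = sgn(permutation) dx_{(a)} ∧ dx_{(b)} ∧ dx_{(c)} with (a < b < c) sorted:
  d(x*y - 2*z^2) includes (∂/∂y)(x*y - 2*z^2) dy = (x) dy, which multiplied by dx ∧ dz gives (-x) dx ∧ dy ∧ dz
  d(3*x^2) includes (∂/∂x)(3*x^2) dx = (6*x) dx, which multiplied by dy ∧ dw gives (6*x) dx ∧ dy ∧ dw
  d(-3*w*z - y^2 + 3*z) includes (∂/∂y)(-3*w*z - y^2 + 3*z) dy = (-2*y) dy, which multiplied by dz ∧ dw gives (-2*y) dy ∧ dz ∧ dw
Collecting like 3-forms: d(omega) = (-x) dx ∧ dy ∧ dz + (6*x) dx ∧ dy ∧ dw + (-2*y) dy ∧ dz ∧ dw.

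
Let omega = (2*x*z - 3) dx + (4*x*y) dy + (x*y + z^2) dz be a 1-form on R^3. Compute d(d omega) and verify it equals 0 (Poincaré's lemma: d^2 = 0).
d(d omega) = 0

Step 1: d omega = sum_{i<j} (∂f_j/∂x_i - ∂f_i/∂x_j) dx_i ∧ dx_j:
  coeff of dx ∧ dy: 4*y
  coeff of dx ∧ dz: -2*x + y
  coeff of dy ∧ dz: x
Step 2: Apply d again to each 2-form coefficient. The only possible 3-form in R^3 is dx ∧ dy ∧ dz, with coefficient
  ∂(coeff of dy∧dz)/∂x - ∂(coeff of dx∧dz)/∂y + ∂(coeff of dx∧dy)/∂z
  = ∂/∂x (x) - ∂/∂y (-2*x + y) + ∂/∂z (4*y).
Each of these terms simplifies to sums of mixed partials that cancel in pairs. The result is 0 (by equality of mixed partials for smooth functions — Schwarz / Clairaut).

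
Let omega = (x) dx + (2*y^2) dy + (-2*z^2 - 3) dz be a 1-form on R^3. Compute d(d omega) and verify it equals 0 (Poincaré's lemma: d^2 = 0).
d(d omega) = 0

Step 1: d omega = sum_{i<j} (∂f_j/∂x_i - ∂f_i/∂x_j) dx_i ∧ dx_j:
  coeff of dx ∧ dy: 0
  coeff of dx ∧ dz: 0
  coeff of dy ∧ dz: 0
Step 2: Apply d again to each 2-form coefficient. The only possible 3-form in R^3 is dx ∧ dy ∧ dz, with coefficient
  ∂(coeff of dy∧dz)/∂x - ∂(coeff of dx∧dz)/∂y + ∂(coeff of dx∧dy)/∂z
  = ∂/∂x (0) - ∂/∂y (0) + ∂/∂z (0).
Each of these terms simplifies to sums of mixed partials that cancel in pairs. The result is 0 (by equality of mixed partials for smooth functions — Schwarz / Clairaut).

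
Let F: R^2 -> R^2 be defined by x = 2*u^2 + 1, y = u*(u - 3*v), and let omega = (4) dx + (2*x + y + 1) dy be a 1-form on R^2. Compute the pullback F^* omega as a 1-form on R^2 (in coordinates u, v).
F^* omega = (10*u^3 - 21*u^2*v + 9*u*v^2 + 22*u - 9*v) du + (3*u*(-5*u^2 + 3*u*v - 3)) dv

Using F^*(f dg) = (f ∘ F) d(g ∘ F), substitute each coordinate x_i by F_i(u, v) in f_i, and replace dx_i by d F_i = (∂F_i/∂u) du + (∂F_i/∂v) dv.
  For the x component: f_1(F) = 4; d F_1 = (4*u) du + (0) dv
  For the y component: f_2(F) = 5*u^2 - 3*u*v + 3; d F_2 = (2*u - 3*v) du + (-3*u) dv
Combining and collecting du, dv coefficients:
  coeff of du: 10*u^3 - 21*u^2*v + 9*u*v^2 + 22*u - 9*v
  coeff of dv: 3*u*(-5*u^2 + 3*u*v - 3)
F^* omega = (10*u^3 - 21*u^2*v + 9*u*v^2 + 22*u - 9*v) du + (3*u*(-5*u^2 + 3*u*v - 3)) dv.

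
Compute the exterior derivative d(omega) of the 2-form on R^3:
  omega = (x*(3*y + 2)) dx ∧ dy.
d(omega) = 0

For a 2-form omega = sum_{i<j} g_{ij} dx_i ∧ dx_j, the exterior derivative is
  d(omega) = sum_{i<j} d(g_{ij}) ∧ dx_i ∧ dx_j = sum_{i<j, k} (∂g_{ij}/∂x_k) dx_k ∧ dx_i ∧ dx_j.
Expand each term, using dx_k ∧ dx_i ∧ dx_j = sgn(permutation) dx_{(a)} ∧ dx_{(b)} ∧ dx_{(c)} with (a < b < c) sorted:

Collecting like 3-forms: d(omega) = 0.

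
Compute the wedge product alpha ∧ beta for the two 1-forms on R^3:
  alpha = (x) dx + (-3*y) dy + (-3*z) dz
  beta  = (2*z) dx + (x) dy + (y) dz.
alpha ∧ beta = (x^2 + 6*y*z) dx ∧ dy + (x*y + 6*z^2) dx ∧ dz + (3*x*z - 3*y^2) dy ∧ dz

Distribute the wedge, using dx_i ∧ dx_j = -dx_j ∧ dx_i and dx_i ∧ dx_i = 0. For each pair (i, j) with i < j, the coefficient of dx_i ∧ dx_j in alpha ∧ beta is (alpha_i * beta_j - alpha_j * beta_i). Collecting: alpha ∧ beta = (x^2 + 6*y*z) dx ∧ dy + (x*y + 6*z^2) dx ∧ dz + (3*x*z - 3*y^2) dy ∧ dz.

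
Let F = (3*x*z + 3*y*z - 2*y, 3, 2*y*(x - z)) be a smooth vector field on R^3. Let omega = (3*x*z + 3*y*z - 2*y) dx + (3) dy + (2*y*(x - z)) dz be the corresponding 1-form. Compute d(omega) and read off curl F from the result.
d(omega) = (2*x - 2*z) dy ∧ dz + (3*x + y) dz ∧ dx + (2 - 3*z) dx ∧ dy; curl F = (2*x - 2*z, 3*x + y, 2 - 3*z)

d omega = sum_{i<j} (∂f_j/∂x_i - ∂f_i/∂x_j) dx_i ∧ dx_j. Under the identification (dy ∧ dz, dz ∧ dx, dx ∧ dy) ↔ (e_x, e_y, e_z), the coefficients are exactly the components of curl F. Compute:
  ∂R/∂y - ∂Q/∂z = (2*x - 2*z) - (0) = 2*x - 2*z
  ∂P/∂z - ∂R/∂x = (3*x + 3*y) - (2*y) = 3*x + y
  ∂Q/∂x - ∂P/∂y = (0) - (3*z - 2) = 2 - 3*z.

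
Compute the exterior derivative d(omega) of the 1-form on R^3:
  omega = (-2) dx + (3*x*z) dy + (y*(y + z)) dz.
d(omega) = (3*z) dx ∧ dy + (-3*x + 2*y + z) dy ∧ dz

For a 1-form omega = sum_i f_i dx_i, the exterior derivative is
  d(omega) = sum_{i < j} (∂f_j/∂x_i - ∂f_i/∂x_j) dx_i ∧ dx_j.
  coefficient of dx ∧ dy: ∂f_2/∂x - ∂f_1/∂y = ∂(3*x*z)/∂x - ∂(-2)/∂y = 3*z
  coefficient of dy ∧ dz: ∂f_3/∂y - ∂f_2/∂z = ∂(y*(y + z))/∂y - ∂(3*x*z)/∂z = -3*x + 2*y + z
Assembling: d(omega) = (3*z) dx ∧ dy + (-3*x + 2*y + z) dy ∧ dz.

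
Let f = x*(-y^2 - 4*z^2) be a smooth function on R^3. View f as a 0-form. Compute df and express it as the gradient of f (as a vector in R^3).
df = (-y^2 - 4*z^2) dx + (-2*x*y) dy + (-8*x*z) dz; grad f = (-y^2 - 4*z^2, -2*x*y, -8*x*z)

For a 0-form f, d f = (∂f/∂x) dx + (∂f/∂y) dy + (∂f/∂z) dz. The components of the vector representation are exactly the entries of grad f in Cartesian coordinates:
  ∂f/∂x = -y^2 - 4*z^2
  ∂f/∂y = -2*x*y
  ∂f/∂z = -8*x*z.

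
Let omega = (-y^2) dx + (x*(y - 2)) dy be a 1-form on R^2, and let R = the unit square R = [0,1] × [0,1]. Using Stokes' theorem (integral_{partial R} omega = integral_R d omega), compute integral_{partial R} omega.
integral_(partial R) omega = -1/2

Stokes: integral_partial_R omega = integral_R d omega with d omega = (∂Q/∂x - ∂P/∂y) dx ∧ dy.
  ∂Q/∂x = y - 2
  ∂P/∂y = -2*y
  integrand = ∂Q/∂x - ∂P/∂y = 3*y - 2.
Integrating over R: integral_0^1 integral_0^1 (3*y - 2) dx dy = -1/2.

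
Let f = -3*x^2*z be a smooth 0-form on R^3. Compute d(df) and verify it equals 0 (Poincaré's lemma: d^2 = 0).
d(df) = 0

Step 1: df = sum_i (∂f/∂x_i) dx_i = (-6*x*z) dx + (0) dy + (-3*x^2) dz.
Step 2: Apply d again. Using the 1-form formula, the coefficient of dx ∧ dy in d(df) is ∂^2 f/∂x ∂y - ∂^2 f/∂y ∂x = (0) - (0) = 0 (equality of mixed partials for smooth f).
Similarly for dx ∧ dz and dy ∧ dz — all coefficients vanish. So d(df) = 0.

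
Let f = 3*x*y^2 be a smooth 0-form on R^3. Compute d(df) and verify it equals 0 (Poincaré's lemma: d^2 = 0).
d(df) = 0

Step 1: df = sum_i (∂f/∂x_i) dx_i = (3*y^2) dx + (6*x*y) dy + (0) dz.
Step 2: Apply d again. Using the 1-form formula, the coefficient of dx ∧ dy in d(df) is ∂^2 f/∂x ∂y - ∂^2 f/∂y ∂x = (6*y) - (6*y) = 0 (equality of mixed partials for smooth f).
Similarly for dx ∧ dz and dy ∧ dz — all coefficients vanish. So d(df) = 0.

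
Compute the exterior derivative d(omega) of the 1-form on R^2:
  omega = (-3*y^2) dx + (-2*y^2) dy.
d(omega) = (6*y) dx ∧ dy

For a 1-form omega = sum_i f_i dx_i, the exterior derivative is
  d(omega) = sum_{i < j} (∂f_j/∂x_i - ∂f_i/∂x_j) dx_i ∧ dx_j.
  coefficient of dx ∧ dy: ∂f_2/∂x - ∂f_1/∂y = ∂(-2*y^2)/∂x - ∂(-3*y^2)/∂y = 6*y
Assembling: d(omega) = (6*y) dx ∧ dy.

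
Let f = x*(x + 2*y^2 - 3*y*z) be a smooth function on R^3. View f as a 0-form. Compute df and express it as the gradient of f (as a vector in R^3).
df = (2*x + 2*y^2 - 3*y*z) dx + (x*(4*y - 3*z)) dy + (-3*x*y) dz; grad f = (2*x + 2*y^2 - 3*y*z, x*(4*y - 3*z), -3*x*y)

For a 0-form f, d f = (∂f/∂x) dx + (∂f/∂y) dy + (∂f/∂z) dz. The components of the vector representation are exactly the entries of grad f in Cartesian coordinates:
  ∂f/∂x = 2*x + 2*y^2 - 3*y*z
  ∂f/∂y = x*(4*y - 3*z)
  ∂f/∂z = -3*x*y.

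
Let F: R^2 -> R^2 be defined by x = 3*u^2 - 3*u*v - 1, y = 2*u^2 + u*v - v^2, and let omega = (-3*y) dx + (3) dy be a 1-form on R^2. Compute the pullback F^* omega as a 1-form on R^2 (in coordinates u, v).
F^* omega = (-36*u^3 + 27*u*v^2 + 12*u - 9*v^3 + 3*v) du + (18*u^3 + 9*u^2*v - 9*u*v^2 + 3*u - 6*v) dv

Using F^*(f dg) = (f ∘ F) d(g ∘ F), substitute each coordinate x_i by F_i(u, v) in f_i, and replace dx_i by d F_i = (∂F_i/∂u) du + (∂F_i/∂v) dv.
  For the x component: f_1(F) = -6*u^2 - 3*u*v + 3*v^2; d F_1 = (6*u - 3*v) du + (-3*u) dv
  For the y component: f_2(F) = 3; d F_2 = (4*u + v) du + (u - 2*v) dv
Combining and collecting du, dv coefficients:
  coeff of du: -36*u^3 + 27*u*v^2 + 12*u - 9*v^3 + 3*v
  coeff of dv: 18*u^3 + 9*u^2*v - 9*u*v^2 + 3*u - 6*v
F^* omega = (-36*u^3 + 27*u*v^2 + 12*u - 9*v^3 + 3*v) du + (18*u^3 + 9*u^2*v - 9*u*v^2 + 3*u - 6*v) dv.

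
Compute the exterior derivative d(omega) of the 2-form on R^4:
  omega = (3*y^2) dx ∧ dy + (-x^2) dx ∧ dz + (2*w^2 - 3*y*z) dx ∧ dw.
d(omega) = (3*z) dx ∧ dy ∧ dw + (3*y) dx ∧ dz ∧ dw

For a 2-form omega = sum_{i<j} g_{ij} dx_i ∧ dx_j, the exterior derivative is
  d(omega) = sum_{i<j} d(g_{ij}) ∧ dx_i ∧ dx_j = sum_{i<j, k} (∂g_{ij}/∂x_k) dx_k ∧ dx_i ∧ dx_j.
Expand each term, using dx_k ∧ dx_i ∧ dx_j = sgn(permutation) dx_{(a)} ∧ dx_{(b)} ∧ dx_{(c)} with (a < b < c) sorted:
  d(2*w^2 - 3*y*z) includes (∂/∂y)(2*w^2 - 3*y*z) dy = (-3*z) dy, which multiplied by dx ∧ dw gives (3*z) dx ∧ dy ∧ dw
  d(2*w^2 - 3*y*z) includes (∂/∂z)(2*w^2 - 3*y*z) dz = (-3*y) dz, which multiplied by dx ∧ dw gives (3*y) dx ∧ dz ∧ dw
Collecting like 3-forms: d(omega) = (3*z) dx ∧ dy ∧ dw + (3*y) dx ∧ dz ∧ dw.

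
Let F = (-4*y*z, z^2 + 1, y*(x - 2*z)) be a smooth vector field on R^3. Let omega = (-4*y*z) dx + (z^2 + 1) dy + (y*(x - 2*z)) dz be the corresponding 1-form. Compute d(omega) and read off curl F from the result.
d(omega) = (x - 4*z) dy ∧ dz + (-5*y) dz ∧ dx + (4*z) dx ∧ dy; curl F = (x - 4*z, -5*y, 4*z)

d omega = sum_{i<j} (∂f_j/∂x_i - ∂f_i/∂x_j) dx_i ∧ dx_j. Under the identification (dy ∧ dz, dz ∧ dx, dx ∧ dy) ↔ (e_x, e_y, e_z), the coefficients are exactly the components of curl F. Compute:
  ∂R/∂y - ∂Q/∂z = (x - 2*z) - (2*z) = x - 4*z
  ∂P/∂z - ∂R/∂x = (-4*y) - (y) = -5*y
  ∂Q/∂x - ∂P/∂y = (0) - (-4*z) = 4*z.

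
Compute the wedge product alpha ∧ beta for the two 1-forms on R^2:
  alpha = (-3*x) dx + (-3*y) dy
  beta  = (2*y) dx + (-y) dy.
alpha ∧ beta = (3*y*(x + 2*y)) dx ∧ dy

Distribute the wedge, using dx_i ∧ dx_j = -dx_j ∧ dx_i and dx_i ∧ dx_i = 0. For each pair (i, j) with i < j, the coefficient of dx_i ∧ dx_j in alpha ∧ beta is (alpha_i * beta_j - alpha_j * beta_i). Collecting: alpha ∧ beta = (3*y*(x + 2*y)) dx ∧ dy.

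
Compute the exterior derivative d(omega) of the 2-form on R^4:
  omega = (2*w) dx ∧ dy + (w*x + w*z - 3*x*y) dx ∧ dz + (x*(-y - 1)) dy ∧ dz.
d(omega) = (2) dx ∧ dy ∧ dw + (3*x - y - 1) dx ∧ dy ∧ dz + (x + z) dx ∧ dz ∧ dw

For a 2-form omega = sum_{i<j} g_{ij} dx_i ∧ dx_j, the exterior derivative is
  d(omega) = sum_{i<j} d(g_{ij}) ∧ dx_i ∧ dx_j = sum_{i<j, k} (∂g_{ij}/∂x_k) dx_k ∧ dx_i ∧ dx_j.
Expand each term, using dx_k ∧ dx_i ∧ dx_j = sgn(permutation) dx_{(a)} ∧ dx_{(b)} ∧ dx_{(c)} with (a < b < c) sorted:
  d(2*w) includes (∂/∂w)(2*w) dw = (2) dw, which multiplied by dx ∧ dy gives (2) dx ∧ dy ∧ dw
  d(w*x + w*z - 3*x*y) includes (∂/∂y)(w*x + w*z - 3*x*y) dy = (-3*x) dy, which multiplied by dx ∧ dz gives (3*x) dx ∧ dy ∧ dz
  d(w*x + w*z - 3*x*y) includes (∂/∂w)(w*x + w*z - 3*x*y) dw = (x + z) dw, which multiplied by dx ∧ dz gives (x + z) dx ∧ dz ∧ dw
  d(x*(-y - 1)) includes (∂/∂x)(x*(-y - 1)) dx = (-y - 1) dx, which multiplied by dy ∧ dz gives (-y - 1) dx ∧ dy ∧ dz
Collecting like 3-forms: d(omega) = (2) dx ∧ dy ∧ dw + (3*x - y - 1) dx ∧ dy ∧ dz + (x + z) dx ∧ dz ∧ dw.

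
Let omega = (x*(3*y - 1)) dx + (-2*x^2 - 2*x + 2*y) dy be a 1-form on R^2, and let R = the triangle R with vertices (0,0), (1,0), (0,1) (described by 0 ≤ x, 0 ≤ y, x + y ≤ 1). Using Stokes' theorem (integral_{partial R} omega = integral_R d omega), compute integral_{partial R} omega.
integral_(partial R) omega = -13/6

Stokes: integral_partial_R omega = integral_R d omega with d omega = (∂Q/∂x - ∂P/∂y) dx ∧ dy.
  ∂Q/∂x = -4*x - 2
  ∂P/∂y = 3*x
  integrand = ∂Q/∂x - ∂P/∂y = -7*x - 2.
Integrating over R: integral_0^1 integral_0^{1-x} (-7*x - 2) dy dx = -13/6.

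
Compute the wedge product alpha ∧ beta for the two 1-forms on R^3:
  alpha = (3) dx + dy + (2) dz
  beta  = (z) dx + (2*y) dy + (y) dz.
alpha ∧ beta = (6*y - z) dx ∧ dy + (3*y - 2*z) dx ∧ dz + (-3*y) dy ∧ dz

Distribute the wedge, using dx_i ∧ dx_j = -dx_j ∧ dx_i and dx_i ∧ dx_i = 0. For each pair (i, j) with i < j, the coefficient of dx_i ∧ dx_j in alpha ∧ beta is (alpha_i * beta_j - alpha_j * beta_i). Collecting: alpha ∧ beta = (6*y - z) dx ∧ dy + (3*y - 2*z) dx ∧ dz + (-3*y) dy ∧ dz.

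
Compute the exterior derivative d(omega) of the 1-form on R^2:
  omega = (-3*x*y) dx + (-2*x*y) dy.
d(omega) = (3*x - 2*y) dx ∧ dy

For a 1-form omega = sum_i f_i dx_i, the exterior derivative is
  d(omega) = sum_{i < j} (∂f_j/∂x_i - ∂f_i/∂x_j) dx_i ∧ dx_j.
  coefficient of dx ∧ dy: ∂f_2/∂x - ∂f_1/∂y = ∂(-2*x*y)/∂x - ∂(-3*x*y)/∂y = 3*x - 2*y
Assembling: d(omega) = (3*x - 2*y) dx ∧ dy.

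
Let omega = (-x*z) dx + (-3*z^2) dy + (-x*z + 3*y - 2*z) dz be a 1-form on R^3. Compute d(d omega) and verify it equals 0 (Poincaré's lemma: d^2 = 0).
d(d omega) = 0

Step 1: d omega = sum_{i<j} (∂f_j/∂x_i - ∂f_i/∂x_j) dx_i ∧ dx_j:
  coeff of dx ∧ dy: 0
  coeff of dx ∧ dz: x - z
  coeff of dy ∧ dz: 6*z + 3
Step 2: Apply d again to each 2-form coefficient. The only possible 3-form in R^3 is dx ∧ dy ∧ dz, with coefficient
  ∂(coeff of dy∧dz)/∂x - ∂(coeff of dx∧dz)/∂y + ∂(coeff of dx∧dy)/∂z
  = ∂/∂x (6*z + 3) - ∂/∂y (x - z) + ∂/∂z (0).
Each of these terms simplifies to sums of mixed partials that cancel in pairs. The result is 0 (by equality of mixed partials for smooth functions — Schwarz / Clairaut).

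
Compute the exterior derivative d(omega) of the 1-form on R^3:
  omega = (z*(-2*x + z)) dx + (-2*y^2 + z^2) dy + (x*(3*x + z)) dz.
d(omega) = (8*x - z) dx ∧ dz + (-2*z) dy ∧ dz

For a 1-form omega = sum_i f_i dx_i, the exterior derivative is
  d(omega) = sum_{i < j} (∂f_j/∂x_i - ∂f_i/∂x_j) dx_i ∧ dx_j.
  coefficient of dx ∧ dz: ∂f_3/∂x - ∂f_1/∂z = ∂(x*(3*x + z))/∂x - ∂(z*(-2*x + z))/∂z = 8*x - z
  coefficient of dy ∧ dz: ∂f_3/∂y - ∂f_2/∂z = ∂(x*(3*x + z))/∂y - ∂(-2*y^2 + z^2)/∂z = -2*z
Assembling: d(omega) = (8*x - z) dx ∧ dz + (-2*z) dy ∧ dz.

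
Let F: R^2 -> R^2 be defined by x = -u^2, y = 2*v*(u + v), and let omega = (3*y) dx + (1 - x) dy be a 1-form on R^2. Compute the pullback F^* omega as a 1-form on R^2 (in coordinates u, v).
F^* omega = (2*v*(-5*u^2 - 6*u*v + 1)) du + (2*u^3 + 4*u^2*v + 2*u + 4*v) dv

Using F^*(f dg) = (f ∘ F) d(g ∘ F), substitute each coordinate x_i by F_i(u, v) in f_i, and replace dx_i by d F_i = (∂F_i/∂u) du + (∂F_i/∂v) dv.
  For the x component: f_1(F) = 6*v*(u + v); d F_1 = (-2*u) du + (0) dv
  For the y component: f_2(F) = u^2 + 1; d F_2 = (2*v) du + (2*u + 4*v) dv
Combining and collecting du, dv coefficients:
  coeff of du: 2*v*(-5*u^2 - 6*u*v + 1)
  coeff of dv: 2*u^3 + 4*u^2*v + 2*u + 4*v
F^* omega = (2*v*(-5*u^2 - 6*u*v + 1)) du + (2*u^3 + 4*u^2*v + 2*u + 4*v) dv.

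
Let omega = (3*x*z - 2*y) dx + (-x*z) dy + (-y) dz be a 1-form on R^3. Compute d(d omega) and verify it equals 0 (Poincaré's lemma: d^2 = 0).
d(d omega) = 0

Step 1: d omega = sum_{i<j} (∂f_j/∂x_i - ∂f_i/∂x_j) dx_i ∧ dx_j:
  coeff of dx ∧ dy: 2 - z
  coeff of dx ∧ dz: -3*x
  coeff of dy ∧ dz: x - 1
Step 2: Apply d again to each 2-form coefficient. The only possible 3-form in R^3 is dx ∧ dy ∧ dz, with coefficient
  ∂(coeff of dy∧dz)/∂x - ∂(coeff of dx∧dz)/∂y + ∂(coeff of dx∧dy)/∂z
  = ∂/∂x (x - 1) - ∂/∂y (-3*x) + ∂/∂z (2 - z).
Each of these terms simplifies to sums of mixed partials that cancel in pairs. The result is 0 (by equality of mixed partials for smooth functions — Schwarz / Clairaut).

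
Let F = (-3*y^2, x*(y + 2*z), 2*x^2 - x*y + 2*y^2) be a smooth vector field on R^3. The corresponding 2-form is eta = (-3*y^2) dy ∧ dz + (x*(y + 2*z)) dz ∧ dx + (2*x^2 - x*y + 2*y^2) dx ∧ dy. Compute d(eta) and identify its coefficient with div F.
d(eta) = (x) dx ∧ dy ∧ dz; div F = x

For a 2-form in R^3 of the form above, applying d gives a 3-form with coefficient ∂P/∂x + ∂Q/∂y + ∂R/∂z:
  ∂P/∂x = 0
  ∂Q/∂y = x
  ∂R/∂z = 0
Sum = x, which is exactly div F.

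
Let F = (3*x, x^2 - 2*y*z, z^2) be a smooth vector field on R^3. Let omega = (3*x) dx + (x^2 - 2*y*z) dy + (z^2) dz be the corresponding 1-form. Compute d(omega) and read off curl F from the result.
d(omega) = (2*y) dy ∧ dz + (0) dz ∧ dx + (2*x) dx ∧ dy; curl F = (2*y, 0, 2*x)

d omega = sum_{i<j} (∂f_j/∂x_i - ∂f_i/∂x_j) dx_i ∧ dx_j. Under the identification (dy ∧ dz, dz ∧ dx, dx ∧ dy) ↔ (e_x, e_y, e_z), the coefficients are exactly the components of curl F. Compute:
  ∂R/∂y - ∂Q/∂z = (0) - (-2*y) = 2*y
  ∂P/∂z - ∂R/∂x = (0) - (0) = 0
  ∂Q/∂x - ∂P/∂y = (2*x) - (0) = 2*x.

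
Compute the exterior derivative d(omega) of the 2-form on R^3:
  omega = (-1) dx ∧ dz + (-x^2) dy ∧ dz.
d(omega) = (-2*x) dx ∧ dy ∧ dz

For a 2-form omega = sum_{i<j} g_{ij} dx_i ∧ dx_j, the exterior derivative is
  d(omega) = sum_{i<j} d(g_{ij}) ∧ dx_i ∧ dx_j = sum_{i<j, k} (∂g_{ij}/∂x_k) dx_k ∧ dx_i ∧ dx_j.
Expand each term, using dx_k ∧ dx_i ∧ dx_j = sgn(permutation) dx_{(a)} ∧ dx_{(b)} ∧ dx_{(c)} with (a < b < c) sorted:
  d(-x^2) includes (∂/∂x)(-x^2) dx = (-2*x) dx, which multiplied by dy ∧ dz gives (-2*x) dx ∧ dy ∧ dz
Collecting like 3-forms: d(omega) = (-2*x) dx ∧ dy ∧ dz.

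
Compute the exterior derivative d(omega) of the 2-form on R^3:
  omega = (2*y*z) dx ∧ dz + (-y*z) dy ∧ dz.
d(omega) = (-2*z) dx ∧ dy ∧ dz

For a 2-form omega = sum_{i<j} g_{ij} dx_i ∧ dx_j, the exterior derivative is
  d(omega) = sum_{i<j} d(g_{ij}) ∧ dx_i ∧ dx_j = sum_{i<j, k} (∂g_{ij}/∂x_k) dx_k ∧ dx_i ∧ dx_j.
Expand each term, using dx_k ∧ dx_i ∧ dx_j = sgn(permutation) dx_{(a)} ∧ dx_{(b)} ∧ dx_{(c)} with (a < b < c) sorted:
  d(2*y*z) includes (∂/∂y)(2*y*z) dy = (2*z) dy, which multiplied by dx ∧ dz gives (-2*z) dx ∧ dy ∧ dz
Collecting like 3-forms: d(omega) = (-2*z) dx ∧ dy ∧ dz.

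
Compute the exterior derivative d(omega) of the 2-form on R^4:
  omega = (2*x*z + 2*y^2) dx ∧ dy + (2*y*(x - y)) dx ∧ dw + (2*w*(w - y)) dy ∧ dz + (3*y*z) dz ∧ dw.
d(omega) = (2*x) dx ∧ dy ∧ dz + (-2*x + 4*y) dx ∧ dy ∧ dw + (4*w - 2*y + 3*z) dy ∧ dz ∧ dw

For a 2-form omega = sum_{i<j} g_{ij} dx_i ∧ dx_j, the exterior derivative is
  d(omega) = sum_{i<j} d(g_{ij}) ∧ dx_i ∧ dx_j = sum_{i<j, k} (∂g_{ij}/∂x_k) dx_k ∧ dx_i ∧ dx_j.
Expand each term, using dx_k ∧ dx_i ∧ dx_j = sgn(permutation) dx_{(a)} ∧ dx_{(b)} ∧ dx_{(c)} with (a < b < c) sorted:
  d(2*x*z + 2*y^2) includes (∂/∂z)(2*x*z + 2*y^2) dz = (2*x) dz, which multiplied by dx ∧ dy gives (2*x) dx ∧ dy ∧ dz
  d(2*y*(x - y)) includes (∂/∂y)(2*y*(x - y)) dy = (2*x - 4*y) dy, which multiplied by dx ∧ dw gives (-2*x + 4*y) dx ∧ dy ∧ dw
  d(2*w*(w - y)) includes (∂/∂w)(2*w*(w - y)) dw = (4*w - 2*y) dw, which multiplied by dy ∧ dz gives (4*w - 2*y) dy ∧ dz ∧ dw
  d(3*y*z) includes (∂/∂y)(3*y*z) dy = (3*z) dy, which multiplied by dz ∧ dw gives (3*z) dy ∧ dz ∧ dw
Collecting like 3-forms: d(omega) = (2*x) dx ∧ dy ∧ dz + (-2*x + 4*y) dx ∧ dy ∧ dw + (4*w - 2*y + 3*z) dy ∧ dz ∧ dw.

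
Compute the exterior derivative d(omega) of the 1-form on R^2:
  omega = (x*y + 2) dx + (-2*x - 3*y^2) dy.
d(omega) = (-x - 2) dx ∧ dy

For a 1-form omega = sum_i f_i dx_i, the exterior derivative is
  d(omega) = sum_{i < j} (∂f_j/∂x_i - ∂f_i/∂x_j) dx_i ∧ dx_j.
  coefficient of dx ∧ dy: ∂f_2/∂x - ∂f_1/∂y = ∂(-2*x - 3*y^2)/∂x - ∂(x*y + 2)/∂y = -x - 2
Assembling: d(omega) = (-x - 2) dx ∧ dy.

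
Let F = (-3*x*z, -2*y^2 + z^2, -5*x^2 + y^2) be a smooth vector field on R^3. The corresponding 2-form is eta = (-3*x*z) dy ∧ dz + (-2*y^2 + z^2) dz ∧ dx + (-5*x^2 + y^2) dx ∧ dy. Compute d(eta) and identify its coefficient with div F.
d(eta) = (-4*y - 3*z) dx ∧ dy ∧ dz; div F = -4*y - 3*z

For a 2-form in R^3 of the form above, applying d gives a 3-form with coefficient ∂P/∂x + ∂Q/∂y + ∂R/∂z:
  ∂P/∂x = -3*z
  ∂Q/∂y = -4*y
  ∂R/∂z = 0
Sum = -4*y - 3*z, which is exactly div F.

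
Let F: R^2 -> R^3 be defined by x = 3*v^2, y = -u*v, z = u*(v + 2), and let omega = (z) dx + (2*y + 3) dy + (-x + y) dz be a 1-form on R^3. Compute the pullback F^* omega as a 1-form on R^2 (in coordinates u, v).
F^* omega = (v*(u*v - 2*u - 3*v^2 - 6*v - 3)) du + (u*(u*v + 3*v^2 + 12*v - 3)) dv

Using F^*(f dg) = (f ∘ F) d(g ∘ F), substitute each coordinate x_i by F_i(u, v) in f_i, and replace dx_i by d F_i = (∂F_i/∂u) du + (∂F_i/∂v) dv.
  For the x component: f_1(F) = u*(v + 2); d F_1 = (0) du + (6*v) dv
  For the y component: f_2(F) = -2*u*v + 3; d F_2 = (-v) du + (-u) dv
  For the z component: f_3(F) = v*(-u - 3*v); d F_3 = (v + 2) du + (u) dv
Combining and collecting du, dv coefficients:
  coeff of du: v*(u*v - 2*u - 3*v^2 - 6*v - 3)
  coeff of dv: u*(u*v + 3*v^2 + 12*v - 3)
F^* omega = (v*(u*v - 2*u - 3*v^2 - 6*v - 3)) du + (u*(u*v + 3*v^2 + 12*v - 3)) dv.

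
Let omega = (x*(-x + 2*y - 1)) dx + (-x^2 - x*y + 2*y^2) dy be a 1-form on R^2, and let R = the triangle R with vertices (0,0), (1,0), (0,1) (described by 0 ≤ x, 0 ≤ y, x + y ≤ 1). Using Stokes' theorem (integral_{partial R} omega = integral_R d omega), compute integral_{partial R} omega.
integral_(partial R) omega = -5/6

Stokes: integral_partial_R omega = integral_R d omega with d omega = (∂Q/∂x - ∂P/∂y) dx ∧ dy.
  ∂Q/∂x = -2*x - y
  ∂P/∂y = 2*x
  integrand = ∂Q/∂x - ∂P/∂y = -4*x - y.
Integrating over R: integral_0^1 integral_0^{1-x} (-4*x - y) dy dx = -5/6.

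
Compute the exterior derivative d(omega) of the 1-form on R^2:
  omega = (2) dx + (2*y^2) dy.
d(omega) = 0

For a 1-form omega = sum_i f_i dx_i, the exterior derivative is
  d(omega) = sum_{i < j} (∂f_j/∂x_i - ∂f_i/∂x_j) dx_i ∧ dx_j.

Assembling: d(omega) = 0.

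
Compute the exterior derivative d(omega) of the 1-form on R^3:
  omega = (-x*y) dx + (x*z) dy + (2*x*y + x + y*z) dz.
d(omega) = (x + z) dx ∧ dy + (2*y + 1) dx ∧ dz + (x + z) dy ∧ dz

For a 1-form omega = sum_i f_i dx_i, the exterior derivative is
  d(omega) = sum_{i < j} (∂f_j/∂x_i - ∂f_i/∂x_j) dx_i ∧ dx_j.
  coefficient of dx ∧ dy: ∂f_2/∂x - ∂f_1/∂y = ∂(x*z)/∂x - ∂(-x*y)/∂y = x + z
  coefficient of dx ∧ dz: ∂f_3/∂x - ∂f_1/∂z = ∂(2*x*y + x + y*z)/∂x - ∂(-x*y)/∂z = 2*y + 1
  coefficient of dy ∧ dz: ∂f_3/∂y - ∂f_2/∂z = ∂(2*x*y + x + y*z)/∂y - ∂(x*z)/∂z = x + z
Assembling: d(omega) = (x + z) dx ∧ dy + (2*y + 1) dx ∧ dz + (x + z) dy ∧ dz.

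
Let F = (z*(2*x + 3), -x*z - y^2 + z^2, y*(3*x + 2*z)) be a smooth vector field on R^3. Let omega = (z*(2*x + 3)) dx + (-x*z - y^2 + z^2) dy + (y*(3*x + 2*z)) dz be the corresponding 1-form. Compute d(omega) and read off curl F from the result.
d(omega) = (4*x) dy ∧ dz + (2*x - 3*y + 3) dz ∧ dx + (-z) dx ∧ dy; curl F = (4*x, 2*x - 3*y + 3, -z)

d omega = sum_{i<j} (∂f_j/∂x_i - ∂f_i/∂x_j) dx_i ∧ dx_j. Under the identification (dy ∧ dz, dz ∧ dx, dx ∧ dy) ↔ (e_x, e_y, e_z), the coefficients are exactly the components of curl F. Compute:
  ∂R/∂y - ∂Q/∂z = (3*x + 2*z) - (-x + 2*z) = 4*x
  ∂P/∂z - ∂R/∂x = (2*x + 3) - (3*y) = 2*x - 3*y + 3
  ∂Q/∂x - ∂P/∂y = (-z) - (0) = -z.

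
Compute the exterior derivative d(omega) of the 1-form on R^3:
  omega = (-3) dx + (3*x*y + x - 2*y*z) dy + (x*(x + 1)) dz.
d(omega) = (3*y + 1) dx ∧ dy + (2*x + 1) dx ∧ dz + (2*y) dy ∧ dz

For a 1-form omega = sum_i f_i dx_i, the exterior derivative is
  d(omega) = sum_{i < j} (∂f_j/∂x_i - ∂f_i/∂x_j) dx_i ∧ dx_j.
  coefficient of dx ∧ dy: ∂f_2/∂x - ∂f_1/∂y = ∂(3*x*y + x - 2*y*z)/∂x - ∂(-3)/∂y = 3*y + 1
  coefficient of dx ∧ dz: ∂f_3/∂x - ∂f_1/∂z = ∂(x*(x + 1))/∂x - ∂(-3)/∂z = 2*x + 1
  coefficient of dy ∧ dz: ∂f_3/∂y - ∂f_2/∂z = ∂(x*(x + 1))/∂y - ∂(3*x*y + x - 2*y*z)/∂z = 2*y
Assembling: d(omega) = (3*y + 1) dx ∧ dy + (2*x + 1) dx ∧ dz + (2*y) dy ∧ dz.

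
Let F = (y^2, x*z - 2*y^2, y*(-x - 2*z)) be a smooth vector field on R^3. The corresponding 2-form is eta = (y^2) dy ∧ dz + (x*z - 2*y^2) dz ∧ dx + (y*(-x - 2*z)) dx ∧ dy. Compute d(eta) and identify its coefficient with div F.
d(eta) = (-6*y) dx ∧ dy ∧ dz; div F = -6*y

For a 2-form in R^3 of the form above, applying d gives a 3-form with coefficient ∂P/∂x + ∂Q/∂y + ∂R/∂z:
  ∂P/∂x = 0
  ∂Q/∂y = -4*y
  ∂R/∂z = -2*y
Sum = -6*y, which is exactly div F.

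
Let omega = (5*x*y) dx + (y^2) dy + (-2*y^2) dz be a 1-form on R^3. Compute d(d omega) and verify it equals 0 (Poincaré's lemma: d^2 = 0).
d(d omega) = 0

Step 1: d omega = sum_{i<j} (∂f_j/∂x_i - ∂f_i/∂x_j) dx_i ∧ dx_j:
  coeff of dx ∧ dy: -5*x
  coeff of dx ∧ dz: 0
  coeff of dy ∧ dz: -4*y
Step 2: Apply d again to each 2-form coefficient. The only possible 3-form in R^3 is dx ∧ dy ∧ dz, with coefficient
  ∂(coeff of dy∧dz)/∂x - ∂(coeff of dx∧dz)/∂y + ∂(coeff of dx∧dy)/∂z
  = ∂/∂x (-4*y) - ∂/∂y (0) + ∂/∂z (-5*x).
Each of these terms simplifies to sums of mixed partials that cancel in pairs. The result is 0 (by equality of mixed partials for smooth functions — Schwarz / Clairaut).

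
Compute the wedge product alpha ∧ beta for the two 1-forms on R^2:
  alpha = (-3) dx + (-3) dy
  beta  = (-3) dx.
alpha ∧ beta = (-9) dx ∧ dy

Distribute the wedge, using dx_i ∧ dx_j = -dx_j ∧ dx_i and dx_i ∧ dx_i = 0. For each pair (i, j) with i < j, the coefficient of dx_i ∧ dx_j in alpha ∧ beta is (alpha_i * beta_j - alpha_j * beta_i). Collecting: alpha ∧ beta = (-9) dx ∧ dy.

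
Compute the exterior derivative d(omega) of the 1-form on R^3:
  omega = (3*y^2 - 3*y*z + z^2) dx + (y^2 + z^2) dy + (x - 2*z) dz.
d(omega) = (-6*y + 3*z) dx ∧ dy + (3*y - 2*z + 1) dx ∧ dz + (-2*z) dy ∧ dz

For a 1-form omega = sum_i f_i dx_i, the exterior derivative is
  d(omega) = sum_{i < j} (∂f_j/∂x_i - ∂f_i/∂x_j) dx_i ∧ dx_j.
  coefficient of dx ∧ dy: ∂f_2/∂x - ∂f_1/∂y = ∂(y^2 + z^2)/∂x - ∂(3*y^2 - 3*y*z + z^2)/∂y = -6*y + 3*z
  coefficient of dx ∧ dz: ∂f_3/∂x - ∂f_1/∂z = ∂(x - 2*z)/∂x - ∂(3*y^2 - 3*y*z + z^2)/∂z = 3*y - 2*z + 1
  coefficient of dy ∧ dz: ∂f_3/∂y - ∂f_2/∂z = ∂(x - 2*z)/∂y - ∂(y^2 + z^2)/∂z = -2*z
Assembling: d(omega) = (-6*y + 3*z) dx ∧ dy + (3*y - 2*z + 1) dx ∧ dz + (-2*z) dy ∧ dz.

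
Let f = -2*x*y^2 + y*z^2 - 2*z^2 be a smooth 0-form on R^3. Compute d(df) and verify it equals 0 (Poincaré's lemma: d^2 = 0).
d(df) = 0

Step 1: df = sum_i (∂f/∂x_i) dx_i = (-2*y^2) dx + (-4*x*y + z^2) dy + (2*z*(y - 2)) dz.
Step 2: Apply d again. Using the 1-form formula, the coefficient of dx ∧ dy in d(df) is ∂^2 f/∂x ∂y - ∂^2 f/∂y ∂x = (-4*y) - (-4*y) = 0 (equality of mixed partials for smooth f).
Similarly for dx ∧ dz and dy ∧ dz — all coefficients vanish. So d(df) = 0.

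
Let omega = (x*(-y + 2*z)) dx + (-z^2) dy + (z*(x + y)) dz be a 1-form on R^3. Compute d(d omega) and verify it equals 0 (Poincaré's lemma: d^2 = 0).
d(d omega) = 0

Step 1: d omega = sum_{i<j} (∂f_j/∂x_i - ∂f_i/∂x_j) dx_i ∧ dx_j:
  coeff of dx ∧ dy: x
  coeff of dx ∧ dz: -2*x + z
  coeff of dy ∧ dz: 3*z
Step 2: Apply d again to each 2-form coefficient. The only possible 3-form in R^3 is dx ∧ dy ∧ dz, with coefficient
  ∂(coeff of dy∧dz)/∂x - ∂(coeff of dx∧dz)/∂y + ∂(coeff of dx∧dy)/∂z
  = ∂/∂x (3*z) - ∂/∂y (-2*x + z) + ∂/∂z (x).
Each of these terms simplifies to sums of mixed partials that cancel in pairs. The result is 0 (by equality of mixed partials for smooth functions — Schwarz / Clairaut).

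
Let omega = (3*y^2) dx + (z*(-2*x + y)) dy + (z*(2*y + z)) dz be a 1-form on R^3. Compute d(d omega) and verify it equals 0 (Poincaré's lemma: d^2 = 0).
d(d omega) = 0

Step 1: d omega = sum_{i<j} (∂f_j/∂x_i - ∂f_i/∂x_j) dx_i ∧ dx_j:
  coeff of dx ∧ dy: -6*y - 2*z
  coeff of dx ∧ dz: 0
  coeff of dy ∧ dz: 2*x - y + 2*z
Step 2: Apply d again to each 2-form coefficient. The only possible 3-form in R^3 is dx ∧ dy ∧ dz, with coefficient
  ∂(coeff of dy∧dz)/∂x - ∂(coeff of dx∧dz)/∂y + ∂(coeff of dx∧dy)/∂z
  = ∂/∂x (2*x - y + 2*z) - ∂/∂y (0) + ∂/∂z (-6*y - 2*z).
Each of these terms simplifies to sums of mixed partials that cancel in pairs. The result is 0 (by equality of mixed partials for smooth functions — Schwarz / Clairaut).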